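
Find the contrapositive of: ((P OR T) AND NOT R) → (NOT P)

Contrapositive: P → NOT ((P OR T) AND NOT R)
Note: A statement and its contrapositive are logically equivalent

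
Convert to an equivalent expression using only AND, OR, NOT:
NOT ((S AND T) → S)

(S AND T) AND NOT S
(Negated implication: NOT(A → B) = A AND NOT B)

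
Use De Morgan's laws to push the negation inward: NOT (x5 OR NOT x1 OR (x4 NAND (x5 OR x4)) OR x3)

NOT x5 AND x1 AND NOT (x4 NAND (x5 OR x4)) AND NOT x3
De Morgan's: NOT(OR of terms) = AND of negations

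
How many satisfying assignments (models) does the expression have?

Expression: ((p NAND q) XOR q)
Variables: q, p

Satisfying assignments: (0,0), (0,1), (1,1)
Count: 3 out of 4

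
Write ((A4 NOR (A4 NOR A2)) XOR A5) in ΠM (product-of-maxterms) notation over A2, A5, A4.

ΠM(0, 1, 5, 6) = (A2 OR A5 OR A4) AND (A2 OR A5 OR NOT A4) AND (NOT A2 OR A5 OR NOT A4) AND (NOT A2 OR NOT A5 OR A4)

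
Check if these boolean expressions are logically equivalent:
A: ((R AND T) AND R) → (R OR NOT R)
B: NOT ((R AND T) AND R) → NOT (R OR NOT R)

No, Inverse is not equivalent to original (counterexample: R=0, T=0)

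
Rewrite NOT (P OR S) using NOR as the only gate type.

(((P NOR S) NOR (P NOR S)) NOR ((P NOR S) NOR (P NOR S)))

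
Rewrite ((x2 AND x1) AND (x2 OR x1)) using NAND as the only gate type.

((((x2 NAND x1) NAND (x2 NAND x1)) NAND ((x2 NAND x2) NAND (x1 NAND x1))) NAND (((x2 NAND x1) NAND (x2 NAND x1)) NAND ((x2 NAND x2) NAND (x1 NAND x1))))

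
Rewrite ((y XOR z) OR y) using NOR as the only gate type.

((((((y NOR z) NOR (y NOR z)) NOR ((y NOR z) NOR (y NOR z))) NOR ((((y NOR y) NOR (z NOR z)) NOR ((y NOR y) NOR (z NOR z))) NOR (((y NOR y) NOR (z NOR z)) NOR ((y NOR y) NOR (z NOR z))))) NOR y) NOR (((((y NOR z) NOR (y NOR z)) NOR ((y NOR z) NOR (y NOR z))) NOR ((((y NOR y) NOR (z NOR z)) NOR ((y NOR y) NOR (z NOR z))) NOR (((y NOR y) NOR (z NOR z)) NOR ((y NOR y) NOR (z NOR z))))) NOR y))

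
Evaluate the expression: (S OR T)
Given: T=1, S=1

Substituting: (1 OR 1)
= 1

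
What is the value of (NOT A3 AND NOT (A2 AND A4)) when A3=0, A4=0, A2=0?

Substituting: (NOT 0 AND NOT (0 AND 0))
= 1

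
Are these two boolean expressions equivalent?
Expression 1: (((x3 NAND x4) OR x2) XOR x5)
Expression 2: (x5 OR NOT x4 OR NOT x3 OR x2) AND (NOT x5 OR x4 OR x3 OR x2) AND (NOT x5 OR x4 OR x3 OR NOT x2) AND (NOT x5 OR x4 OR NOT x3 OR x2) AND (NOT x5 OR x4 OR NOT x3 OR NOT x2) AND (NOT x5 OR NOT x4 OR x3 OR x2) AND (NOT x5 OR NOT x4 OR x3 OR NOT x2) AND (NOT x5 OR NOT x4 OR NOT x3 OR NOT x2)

Yes, they are equivalent — the two output columns agree on all 16 assignments:
x5 | x4 | x3 | x2 | Expression 1 | Expression 2
-----------------------------------------------
0 | 0 | 0 | 0 | 1 | 1
0 | 0 | 0 | 1 | 1 | 1
0 | 0 | 1 | 0 | 1 | 1
0 | 0 | 1 | 1 | 1 | 1
0 | 1 | 0 | 0 | 1 | 1
0 | 1 | 0 | 1 | 1 | 1
0 | 1 | 1 | 0 | 0 | 0
0 | 1 | 1 | 1 | 1 | 1
1 | 0 | 0 | 0 | 0 | 0
1 | 0 | 0 | 1 | 0 | 0
1 | 0 | 1 | 0 | 0 | 0
1 | 0 | 1 | 1 | 0 | 0
1 | 1 | 0 | 0 | 0 | 0
1 | 1 | 0 | 1 | 0 | 0
1 | 1 | 1 | 0 | 1 | 1
1 | 1 | 1 | 1 | 0 | 0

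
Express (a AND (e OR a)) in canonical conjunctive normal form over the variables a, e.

(a OR e) AND (a OR NOT e)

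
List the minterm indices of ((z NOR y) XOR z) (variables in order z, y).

Σm(0, 2, 3) = (NOT z AND NOT y) OR (z AND NOT y) OR (z AND y)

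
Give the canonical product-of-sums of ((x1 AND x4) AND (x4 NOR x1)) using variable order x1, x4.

ΠM(0, 1, 2, 3) = (x1 OR x4) AND (x1 OR NOT x4) AND (NOT x1 OR x4) AND (NOT x1 OR NOT x4)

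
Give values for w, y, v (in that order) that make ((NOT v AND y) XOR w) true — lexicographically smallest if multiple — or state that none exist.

w=0, y=1, v=0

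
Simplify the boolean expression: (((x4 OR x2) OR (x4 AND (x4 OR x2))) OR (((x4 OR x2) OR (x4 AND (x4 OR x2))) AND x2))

By absorption (E OR (E AND v) = E) then absorption (E OR (E AND v) = E):
= (x4 OR x2)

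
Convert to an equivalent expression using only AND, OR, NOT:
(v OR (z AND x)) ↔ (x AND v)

((v OR (z AND x)) AND (x AND v)) OR (NOT (v OR (z AND x)) AND NOT (x AND v))
(Biconditional = both true or both false)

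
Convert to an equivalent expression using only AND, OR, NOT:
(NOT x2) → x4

x2 OR x4
(Implication elimination: A → B = NOT A OR B)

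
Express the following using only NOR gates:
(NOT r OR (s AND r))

(((r NOR r) NOR ((s NOR s) NOR (r NOR r))) NOR ((r NOR r) NOR ((s NOR s) NOR (r NOR r))))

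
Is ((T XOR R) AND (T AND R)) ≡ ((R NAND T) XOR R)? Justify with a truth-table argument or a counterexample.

No. Counterexample: with T=0, R=0, Expression 1 = 0 but Expression 2 = 1.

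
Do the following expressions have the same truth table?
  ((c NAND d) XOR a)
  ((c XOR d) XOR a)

No. Counterexample: with d=0, c=0, a=0, Expression 1 = 1 but Expression 2 = 0.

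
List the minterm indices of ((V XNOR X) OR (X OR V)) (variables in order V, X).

Σm(0, 1, 2, 3) = (NOT V AND NOT X) OR (NOT V AND X) OR (V AND NOT X) OR (V AND X)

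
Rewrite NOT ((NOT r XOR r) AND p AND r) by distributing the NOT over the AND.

NOT (NOT r XOR r) OR NOT p OR NOT r
De Morgan's: NOT(AND of terms) = OR of negations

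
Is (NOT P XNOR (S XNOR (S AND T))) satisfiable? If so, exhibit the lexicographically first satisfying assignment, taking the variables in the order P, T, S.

P=0, T=0, S=0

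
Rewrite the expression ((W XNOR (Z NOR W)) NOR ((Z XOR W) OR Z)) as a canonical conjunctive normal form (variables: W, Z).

(W OR NOT Z) AND (NOT W OR Z) AND (NOT W OR NOT Z)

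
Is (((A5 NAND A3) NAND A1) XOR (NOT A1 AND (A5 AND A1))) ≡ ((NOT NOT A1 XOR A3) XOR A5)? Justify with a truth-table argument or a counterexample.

No. Counterexample: with A1=0, A3=0, A5=0, Expression 1 = 1 but Expression 2 = 0.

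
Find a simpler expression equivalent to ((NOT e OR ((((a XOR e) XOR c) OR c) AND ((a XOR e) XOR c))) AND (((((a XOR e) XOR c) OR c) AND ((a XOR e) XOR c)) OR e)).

By distribution ((E OR v) AND (E OR NOT v) = E) then absorption (E AND (E OR v) = E):
= ((a XOR e) XOR c)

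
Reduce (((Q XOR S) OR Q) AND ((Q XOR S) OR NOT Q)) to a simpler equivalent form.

By distribution ((E OR v) AND (E OR NOT v) = E):
= (Q XOR S)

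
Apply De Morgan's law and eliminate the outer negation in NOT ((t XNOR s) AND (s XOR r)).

NOT (t XNOR s) OR NOT (s XOR r)
De Morgan's: NOT(AND of terms) = OR of negations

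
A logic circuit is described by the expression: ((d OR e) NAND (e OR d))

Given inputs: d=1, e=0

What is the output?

Substituting: ((1 OR 0) NAND (0 OR 1))
= 0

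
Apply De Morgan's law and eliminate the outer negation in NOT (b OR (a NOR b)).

NOT b AND NOT (a NOR b)
De Morgan's: NOT(OR of terms) = AND of negations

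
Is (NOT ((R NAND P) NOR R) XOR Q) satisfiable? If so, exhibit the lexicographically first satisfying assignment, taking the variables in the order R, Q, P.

R=0, Q=0, P=0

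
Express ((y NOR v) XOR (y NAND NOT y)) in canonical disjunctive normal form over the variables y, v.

(NOT y AND v) OR (y AND NOT v) OR (y AND v)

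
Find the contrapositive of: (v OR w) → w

Contrapositive: NOT w → NOT (v OR w)
Note: A statement and its contrapositive are logically equivalent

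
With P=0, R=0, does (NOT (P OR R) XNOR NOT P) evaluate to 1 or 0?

Substituting: (NOT (0 OR 0) XNOR NOT 0)
= 1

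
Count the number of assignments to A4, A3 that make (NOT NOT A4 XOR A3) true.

Satisfying assignments: (0,1), (1,0)
Count: 2 out of 4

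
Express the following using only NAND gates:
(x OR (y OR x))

((x NAND x) NAND (((y NAND y) NAND (x NAND x)) NAND ((y NAND y) NAND (x NAND x))))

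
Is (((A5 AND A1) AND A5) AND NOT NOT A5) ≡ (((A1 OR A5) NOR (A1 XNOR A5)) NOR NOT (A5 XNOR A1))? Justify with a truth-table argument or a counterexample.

No. Counterexample: with A1=0, A5=0, Expression 1 = 0 but Expression 2 = 1.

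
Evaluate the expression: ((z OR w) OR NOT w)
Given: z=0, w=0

Substituting: ((0 OR 0) OR NOT 0)
= 1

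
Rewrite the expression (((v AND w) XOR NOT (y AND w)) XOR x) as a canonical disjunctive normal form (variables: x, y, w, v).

(NOT x AND NOT y AND NOT w AND NOT v) OR (NOT x AND NOT y AND NOT w AND v) OR (NOT x AND NOT y AND w AND NOT v) OR (NOT x AND y AND NOT w AND NOT v) OR (NOT x AND y AND NOT w AND v) OR (NOT x AND y AND w AND v) OR (x AND NOT y AND w AND v) OR (x AND y AND w AND NOT v)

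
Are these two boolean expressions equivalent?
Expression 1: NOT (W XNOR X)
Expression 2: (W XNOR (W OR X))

No. Counterexample: with X=0, W=0, Expression 1 = 0 but Expression 2 = 1.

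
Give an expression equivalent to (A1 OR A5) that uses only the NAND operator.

((A1 NAND A1) NAND (A5 NAND A5))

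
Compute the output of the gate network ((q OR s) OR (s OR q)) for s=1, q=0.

Substituting: ((0 OR 1) OR (1 OR 0))
= 1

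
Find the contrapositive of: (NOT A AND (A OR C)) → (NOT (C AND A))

Contrapositive: (C AND A) → NOT (NOT A AND (A OR C))
Note: A statement and its contrapositive are logically equivalent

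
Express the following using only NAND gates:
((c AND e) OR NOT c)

((((c NAND e) NAND (c NAND e)) NAND ((c NAND e) NAND (c NAND e))) NAND ((c NAND c) NAND (c NAND c)))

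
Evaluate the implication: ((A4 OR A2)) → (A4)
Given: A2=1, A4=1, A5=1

Antecedent ((A4 OR A2)) = 1; consequent (A4) = 1.
1 → 1 = 1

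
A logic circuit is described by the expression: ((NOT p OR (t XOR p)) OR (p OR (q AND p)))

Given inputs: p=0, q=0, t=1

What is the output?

Substituting: ((NOT 0 OR (1 XOR 0)) OR (0 OR (0 AND 0)))
= 1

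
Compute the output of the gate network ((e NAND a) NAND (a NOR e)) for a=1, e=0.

Substituting: ((0 NAND 1) NAND (1 NOR 0))
= 1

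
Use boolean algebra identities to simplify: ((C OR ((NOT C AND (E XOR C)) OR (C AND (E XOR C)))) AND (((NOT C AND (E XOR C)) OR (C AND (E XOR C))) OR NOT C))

By distribution ((E OR v) AND (E OR NOT v) = E) then distribution ((E AND v) OR (E AND NOT v) = E):
= (E XOR C)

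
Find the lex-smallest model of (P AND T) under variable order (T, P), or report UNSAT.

T=1, P=1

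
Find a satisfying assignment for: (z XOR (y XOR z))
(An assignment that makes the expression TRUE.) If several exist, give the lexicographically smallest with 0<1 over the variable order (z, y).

z=0, y=1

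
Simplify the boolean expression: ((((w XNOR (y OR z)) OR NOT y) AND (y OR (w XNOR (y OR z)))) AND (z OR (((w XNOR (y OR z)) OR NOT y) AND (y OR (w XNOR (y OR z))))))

By absorption (E AND (E OR v) = E) then distribution ((E OR v) AND (E OR NOT v) = E):
= (w XNOR (y OR z))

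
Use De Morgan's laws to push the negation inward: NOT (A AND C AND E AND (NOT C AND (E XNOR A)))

NOT A OR NOT C OR NOT E OR NOT (NOT C AND (E XNOR A))
De Morgan's: NOT(AND of terms) = OR of negations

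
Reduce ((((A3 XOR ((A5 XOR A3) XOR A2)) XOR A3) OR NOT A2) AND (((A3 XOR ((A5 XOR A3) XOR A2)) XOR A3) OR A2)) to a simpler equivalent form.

By distribution ((E OR v) AND (E OR NOT v) = E) then XOR self-cancellation ((E XOR v) XOR v = E):
= ((A5 XOR A3) XOR A2)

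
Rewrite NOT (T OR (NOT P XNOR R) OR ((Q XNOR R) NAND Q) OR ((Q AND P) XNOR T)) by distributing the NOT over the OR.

NOT T AND NOT (NOT P XNOR R) AND NOT ((Q XNOR R) NAND Q) AND NOT ((Q AND P) XNOR T)
De Morgan's: NOT(OR of terms) = AND of negations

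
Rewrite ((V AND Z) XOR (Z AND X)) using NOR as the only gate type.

((((((V NOR V) NOR (Z NOR Z)) NOR ((Z NOR Z) NOR (X NOR X))) NOR (((V NOR V) NOR (Z NOR Z)) NOR ((Z NOR Z) NOR (X NOR X)))) NOR ((((V NOR V) NOR (Z NOR Z)) NOR ((Z NOR Z) NOR (X NOR X))) NOR (((V NOR V) NOR (Z NOR Z)) NOR ((Z NOR Z) NOR (X NOR X))))) NOR ((((((V NOR V) NOR (Z NOR Z)) NOR ((V NOR V) NOR (Z NOR Z))) NOR (((Z NOR Z) NOR (X NOR X)) NOR ((Z NOR Z) NOR (X NOR X)))) NOR ((((V NOR V) NOR (Z NOR Z)) NOR ((V NOR V) NOR (Z NOR Z))) NOR (((Z NOR Z) NOR (X NOR X)) NOR ((Z NOR Z) NOR (X NOR X))))) NOR (((((V NOR V) NOR (Z NOR Z)) NOR ((V NOR V) NOR (Z NOR Z))) NOR (((Z NOR Z) NOR (X NOR X)) NOR ((Z NOR Z) NOR (X NOR X)))) NOR ((((V NOR V) NOR (Z NOR Z)) NOR ((V NOR V) NOR (Z NOR Z))) NOR (((Z NOR Z) NOR (X NOR X)) NOR ((Z NOR Z) NOR (X NOR X)))))))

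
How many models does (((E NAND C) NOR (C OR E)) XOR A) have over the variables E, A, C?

Satisfying assignments: (0,1,0), (0,1,1), (1,1,0), (1,1,1)
Count: 4 out of 8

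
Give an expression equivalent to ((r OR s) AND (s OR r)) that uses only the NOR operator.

((((r NOR s) NOR (r NOR s)) NOR ((r NOR s) NOR (r NOR s))) NOR (((s NOR r) NOR (s NOR r)) NOR ((s NOR r) NOR (s NOR r))))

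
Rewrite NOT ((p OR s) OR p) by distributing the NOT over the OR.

NOT (p OR s) AND NOT p
De Morgan's: NOT(OR of terms) = AND of negations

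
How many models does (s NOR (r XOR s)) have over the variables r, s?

Satisfying assignments: (0,0)
Count: 1 out of 4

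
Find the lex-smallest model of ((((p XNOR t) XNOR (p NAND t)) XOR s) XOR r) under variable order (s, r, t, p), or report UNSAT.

s=0, r=0, t=0, p=0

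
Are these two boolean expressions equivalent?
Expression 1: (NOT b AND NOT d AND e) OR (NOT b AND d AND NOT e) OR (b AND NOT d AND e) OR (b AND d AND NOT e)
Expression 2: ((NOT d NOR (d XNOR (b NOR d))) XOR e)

Yes, they are equivalent — the two output columns agree on all 8 assignments:
b | d | e | Expression 1 | Expression 2
---------------------------------------
0 | 0 | 0 | 0 | 0
0 | 0 | 1 | 1 | 1
0 | 1 | 0 | 1 | 1
0 | 1 | 1 | 0 | 0
1 | 0 | 0 | 0 | 0
1 | 0 | 1 | 1 | 1
1 | 1 | 0 | 1 | 1
1 | 1 | 1 | 0 | 0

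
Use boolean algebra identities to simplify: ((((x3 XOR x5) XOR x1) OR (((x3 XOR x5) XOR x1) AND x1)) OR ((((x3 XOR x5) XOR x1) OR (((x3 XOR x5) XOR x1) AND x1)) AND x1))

By absorption (E OR (E AND v) = E) then absorption (E OR (E AND v) = E):
= ((x3 XOR x5) XOR x1)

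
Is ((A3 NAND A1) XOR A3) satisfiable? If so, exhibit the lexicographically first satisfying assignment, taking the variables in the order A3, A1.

A3=0, A1=0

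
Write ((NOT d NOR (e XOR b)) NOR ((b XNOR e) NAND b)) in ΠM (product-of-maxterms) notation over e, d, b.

ΠM(0, 1, 2, 3, 4, 6, 7) = (e OR d OR b) AND (e OR d OR NOT b) AND (e OR NOT d OR b) AND (e OR NOT d OR NOT b) AND (NOT e OR d OR b) AND (NOT e OR NOT d OR b) AND (NOT e OR NOT d OR NOT b)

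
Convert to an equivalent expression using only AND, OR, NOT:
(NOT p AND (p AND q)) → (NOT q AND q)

NOT (NOT p AND (p AND q)) OR (NOT q AND q)
(Implication elimination: A → B = NOT A OR B)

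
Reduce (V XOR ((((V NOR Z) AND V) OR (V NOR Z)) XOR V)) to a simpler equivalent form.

By XOR self-cancellation ((E XOR v) XOR v = E) then absorption (E OR (E AND v) = E):
= (V NOR Z)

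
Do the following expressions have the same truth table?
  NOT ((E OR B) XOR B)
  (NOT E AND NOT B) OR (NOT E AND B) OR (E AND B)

Yes, they are equivalent — the two output columns agree on all 4 assignments:
E | B | Expression 1 | Expression 2
-----------------------------------
0 | 0 | 1 | 1
0 | 1 | 1 | 1
1 | 0 | 0 | 0
1 | 1 | 1 | 1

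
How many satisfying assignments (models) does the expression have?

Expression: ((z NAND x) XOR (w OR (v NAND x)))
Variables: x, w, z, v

Satisfying assignments: (1,0,0,1), (1,0,1,0), (1,1,1,0), (1,1,1,1)
Count: 4 out of 16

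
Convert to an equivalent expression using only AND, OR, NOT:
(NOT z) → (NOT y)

z OR (NOT y)
(Implication elimination: A → B = NOT A OR B)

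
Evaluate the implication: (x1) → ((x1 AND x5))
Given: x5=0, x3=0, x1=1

Antecedent (x1) = 1; consequent ((x1 AND x5)) = 0.
1 → 0 = 0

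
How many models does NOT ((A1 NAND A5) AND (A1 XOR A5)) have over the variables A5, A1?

Satisfying assignments: (0,0), (1,1)
Count: 2 out of 4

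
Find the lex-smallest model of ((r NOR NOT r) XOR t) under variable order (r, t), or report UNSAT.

r=0, t=1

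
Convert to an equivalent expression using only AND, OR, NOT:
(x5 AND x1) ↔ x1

((x5 AND x1) AND x1) OR (NOT (x5 AND x1) AND NOT x1)
(Biconditional = both true or both false)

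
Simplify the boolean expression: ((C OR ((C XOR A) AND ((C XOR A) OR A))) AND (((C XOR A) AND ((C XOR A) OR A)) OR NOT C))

By distribution ((E OR v) AND (E OR NOT v) = E) then absorption (E AND (E OR v) = E):
= (C XOR A)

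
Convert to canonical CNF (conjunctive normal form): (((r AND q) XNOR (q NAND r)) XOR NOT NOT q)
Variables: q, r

(q OR r) AND (q OR NOT r)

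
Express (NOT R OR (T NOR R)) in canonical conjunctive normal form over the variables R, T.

(NOT R OR T) AND (NOT R OR NOT T)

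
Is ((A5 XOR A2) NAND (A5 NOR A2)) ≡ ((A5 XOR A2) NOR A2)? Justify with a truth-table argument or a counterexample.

No. Counterexample: with A2=0, A5=1, Expression 1 = 1 but Expression 2 = 0.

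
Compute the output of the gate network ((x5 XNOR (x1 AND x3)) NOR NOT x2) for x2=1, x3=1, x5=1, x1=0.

Substituting: ((1 XNOR (0 AND 1)) NOR NOT 1)
= 1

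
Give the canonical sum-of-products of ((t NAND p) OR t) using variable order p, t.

Σm(0, 1, 2, 3) = (NOT p AND NOT t) OR (NOT p AND t) OR (p AND NOT t) OR (p AND t)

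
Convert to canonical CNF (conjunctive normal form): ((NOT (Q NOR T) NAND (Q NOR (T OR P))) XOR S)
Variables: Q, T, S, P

(Q OR T OR NOT S OR P) AND (Q OR T OR NOT S OR NOT P) AND (Q OR NOT T OR NOT S OR P) AND (Q OR NOT T OR NOT S OR NOT P) AND (NOT Q OR T OR NOT S OR P) AND (NOT Q OR T OR NOT S OR NOT P) AND (NOT Q OR NOT T OR NOT S OR P) AND (NOT Q OR NOT T OR NOT S OR NOT P)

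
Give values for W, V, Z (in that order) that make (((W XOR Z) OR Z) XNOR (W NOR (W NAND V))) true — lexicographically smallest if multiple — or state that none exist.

W=0, V=0, Z=0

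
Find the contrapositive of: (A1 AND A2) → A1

Contrapositive: NOT A1 → NOT (A1 AND A2)
Note: A statement and its contrapositive are logically equivalent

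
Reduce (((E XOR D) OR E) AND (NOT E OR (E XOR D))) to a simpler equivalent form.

By distribution ((E OR v) AND (E OR NOT v) = E):
= (E XOR D)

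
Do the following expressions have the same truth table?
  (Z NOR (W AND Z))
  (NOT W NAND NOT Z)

No. Counterexample: with Z=0, W=0, Expression 1 = 1 but Expression 2 = 0.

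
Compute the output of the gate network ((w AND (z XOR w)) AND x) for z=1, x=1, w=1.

Substituting: ((1 AND (1 XOR 1)) AND 1)
= 0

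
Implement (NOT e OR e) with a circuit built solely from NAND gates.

(((e NAND e) NAND (e NAND e)) NAND (e NAND e))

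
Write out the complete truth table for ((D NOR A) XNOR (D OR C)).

C | A | D | Output
------------------
0 | 0 | 0 | 0
0 | 0 | 1 | 0
0 | 1 | 0 | 1
0 | 1 | 1 | 0
1 | 0 | 0 | 1
1 | 0 | 1 | 0
1 | 1 | 0 | 0
1 | 1 | 1 | 0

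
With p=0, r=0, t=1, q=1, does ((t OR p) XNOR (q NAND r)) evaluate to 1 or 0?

Substituting: ((1 OR 0) XNOR (1 NAND 0))
= 1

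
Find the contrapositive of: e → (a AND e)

Contrapositive: NOT (a AND e) → NOT e
Note: A statement and its contrapositive are logically equivalent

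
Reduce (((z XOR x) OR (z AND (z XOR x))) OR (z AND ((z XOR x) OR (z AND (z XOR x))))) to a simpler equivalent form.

By absorption (E OR (E AND v) = E) then absorption (E OR (E AND v) = E):
= (z XOR x)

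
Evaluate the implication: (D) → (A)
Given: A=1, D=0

Antecedent (D) = 0; consequent (A) = 1.
0 → 1 = 1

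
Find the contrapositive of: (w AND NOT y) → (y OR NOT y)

Contrapositive: NOT (y OR NOT y) → NOT (w AND NOT y)
Note: A statement and its contrapositive are logically equivalent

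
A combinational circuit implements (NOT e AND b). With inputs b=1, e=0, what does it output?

Substituting: (NOT 0 AND 1)
= 1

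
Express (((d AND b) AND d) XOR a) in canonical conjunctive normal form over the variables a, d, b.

(a OR d OR b) AND (a OR d OR NOT b) AND (a OR NOT d OR b) AND (NOT a OR NOT d OR NOT b)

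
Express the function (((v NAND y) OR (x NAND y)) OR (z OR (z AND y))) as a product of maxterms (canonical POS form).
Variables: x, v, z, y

ΠM(13) = (NOT x OR NOT v OR z OR NOT y)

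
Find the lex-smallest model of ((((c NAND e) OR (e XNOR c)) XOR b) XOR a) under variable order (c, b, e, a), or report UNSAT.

c=0, b=0, e=0, a=0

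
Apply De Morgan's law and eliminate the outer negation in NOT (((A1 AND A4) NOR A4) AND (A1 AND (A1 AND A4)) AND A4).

NOT ((A1 AND A4) NOR A4) OR NOT (A1 AND (A1 AND A4)) OR NOT A4
De Morgan's: NOT(AND of terms) = OR of negations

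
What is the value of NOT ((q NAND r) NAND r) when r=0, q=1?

Substituting: NOT ((1 NAND 0) NAND 0)
= 0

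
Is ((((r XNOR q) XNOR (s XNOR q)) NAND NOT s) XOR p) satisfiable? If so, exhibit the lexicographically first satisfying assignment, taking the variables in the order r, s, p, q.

r=0, s=0, p=1, q=0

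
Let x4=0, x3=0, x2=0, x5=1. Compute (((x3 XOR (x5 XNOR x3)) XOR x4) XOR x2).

Substituting: (((0 XOR (1 XNOR 0)) XOR 0) XOR 0)
= 0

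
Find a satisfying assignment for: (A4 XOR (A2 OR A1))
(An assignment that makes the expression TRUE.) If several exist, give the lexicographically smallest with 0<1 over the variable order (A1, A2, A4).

A1=0, A2=0, A4=1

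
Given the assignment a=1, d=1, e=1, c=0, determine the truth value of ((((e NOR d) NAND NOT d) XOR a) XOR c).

Substituting: ((((1 NOR 1) NAND NOT 1) XOR 1) XOR 0)
= 0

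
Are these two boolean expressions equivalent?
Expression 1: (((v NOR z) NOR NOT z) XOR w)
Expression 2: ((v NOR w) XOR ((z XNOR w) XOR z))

No. Counterexample: with w=0, z=0, v=1, Expression 1 = 0 but Expression 2 = 1.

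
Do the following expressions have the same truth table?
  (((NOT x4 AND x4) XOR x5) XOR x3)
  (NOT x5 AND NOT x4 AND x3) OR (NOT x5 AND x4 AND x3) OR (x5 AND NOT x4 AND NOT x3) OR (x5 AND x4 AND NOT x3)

Yes, they are equivalent — the two output columns agree on all 8 assignments:
x5 | x4 | x3 | Expression 1 | Expression 2
------------------------------------------
0 | 0 | 0 | 0 | 0
0 | 0 | 1 | 1 | 1
0 | 1 | 0 | 0 | 0
0 | 1 | 1 | 1 | 1
1 | 0 | 0 | 1 | 1
1 | 0 | 1 | 0 | 0
1 | 1 | 0 | 1 | 1
1 | 1 | 1 | 0 | 0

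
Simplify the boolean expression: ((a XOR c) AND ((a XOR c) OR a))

By absorption (E AND (E OR v) = E):
= (a XOR c)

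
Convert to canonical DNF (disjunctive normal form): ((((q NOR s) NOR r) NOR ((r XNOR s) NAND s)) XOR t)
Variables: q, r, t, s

(NOT q AND NOT r AND t AND NOT s) OR (NOT q AND NOT r AND t AND s) OR (NOT q AND r AND NOT t AND s) OR (NOT q AND r AND t AND NOT s) OR (q AND NOT r AND t AND NOT s) OR (q AND NOT r AND t AND s) OR (q AND r AND NOT t AND s) OR (q AND r AND t AND NOT s)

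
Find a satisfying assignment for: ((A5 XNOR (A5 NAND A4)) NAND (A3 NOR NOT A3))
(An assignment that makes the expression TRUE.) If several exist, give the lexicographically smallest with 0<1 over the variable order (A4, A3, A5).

A4=0, A3=0, A5=0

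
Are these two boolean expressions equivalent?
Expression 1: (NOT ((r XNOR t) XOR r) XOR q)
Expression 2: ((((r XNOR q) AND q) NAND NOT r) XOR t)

No. Counterexample: with q=0, r=0, t=0, Expression 1 = 0 but Expression 2 = 1.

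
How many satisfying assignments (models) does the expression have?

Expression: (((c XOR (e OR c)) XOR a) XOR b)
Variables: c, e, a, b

Satisfying assignments: (0,0,0,1), (0,0,1,0), (0,1,0,0), (0,1,1,1), (1,0,0,1), (1,0,1,0), (1,1,0,1), (1,1,1,0)
Count: 8 out of 16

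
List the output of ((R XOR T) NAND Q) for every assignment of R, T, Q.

R | T | Q | Output
------------------
0 | 0 | 0 | 1
0 | 0 | 1 | 1
0 | 1 | 0 | 1
0 | 1 | 1 | 0
1 | 0 | 0 | 1
1 | 0 | 1 | 0
1 | 1 | 0 | 1
1 | 1 | 1 | 1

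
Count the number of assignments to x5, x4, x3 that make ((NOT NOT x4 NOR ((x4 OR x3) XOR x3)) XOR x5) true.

Satisfying assignments: (0,0,0), (0,0,1), (1,1,0), (1,1,1)
Count: 4 out of 8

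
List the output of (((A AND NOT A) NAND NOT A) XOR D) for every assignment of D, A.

D | A | Output
--------------
0 | 0 | 1
0 | 1 | 1
1 | 0 | 0
1 | 1 | 0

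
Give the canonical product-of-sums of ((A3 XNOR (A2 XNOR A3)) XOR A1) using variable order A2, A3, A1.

ΠM(0, 2, 5, 7) = (A2 OR A3 OR A1) AND (A2 OR NOT A3 OR A1) AND (NOT A2 OR A3 OR NOT A1) AND (NOT A2 OR NOT A3 OR NOT A1)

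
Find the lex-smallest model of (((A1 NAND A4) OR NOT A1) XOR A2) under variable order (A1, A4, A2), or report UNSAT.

A1=0, A4=0, A2=0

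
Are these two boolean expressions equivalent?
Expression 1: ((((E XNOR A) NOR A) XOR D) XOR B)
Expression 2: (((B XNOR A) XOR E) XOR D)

No. Counterexample: with E=0, A=0, D=0, B=0, Expression 1 = 0 but Expression 2 = 1.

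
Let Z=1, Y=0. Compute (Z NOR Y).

Substituting: (1 NOR 0)
= 0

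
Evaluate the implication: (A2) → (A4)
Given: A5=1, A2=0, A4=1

Antecedent (A2) = 0; consequent (A4) = 1.
0 → 1 = 1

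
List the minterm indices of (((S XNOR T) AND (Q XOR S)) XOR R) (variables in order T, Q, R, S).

Σm(2, 3, 4, 7, 9, 10, 14, 15) = (NOT T AND NOT Q AND R AND NOT S) OR (NOT T AND NOT Q AND R AND S) OR (NOT T AND Q AND NOT R AND NOT S) OR (NOT T AND Q AND R AND S) OR (T AND NOT Q AND NOT R AND S) OR (T AND NOT Q AND R AND NOT S) OR (T AND Q AND R AND NOT S) OR (T AND Q AND R AND S)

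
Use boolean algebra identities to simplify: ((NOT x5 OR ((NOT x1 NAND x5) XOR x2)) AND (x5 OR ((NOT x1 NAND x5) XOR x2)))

By distribution ((E OR v) AND (E OR NOT v) = E):
= ((NOT x1 NAND x5) XOR x2)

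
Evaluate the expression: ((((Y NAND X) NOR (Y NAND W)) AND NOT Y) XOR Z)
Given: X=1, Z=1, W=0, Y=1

Substituting: ((((1 NAND 1) NOR (1 NAND 0)) AND NOT 1) XOR 1)
= 1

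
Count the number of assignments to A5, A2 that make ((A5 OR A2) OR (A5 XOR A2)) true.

Satisfying assignments: (0,1), (1,0), (1,1)
Count: 3 out of 4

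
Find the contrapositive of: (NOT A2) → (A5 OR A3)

Contrapositive: NOT (A5 OR A3) → A2
Note: A statement and its contrapositive are logically equivalent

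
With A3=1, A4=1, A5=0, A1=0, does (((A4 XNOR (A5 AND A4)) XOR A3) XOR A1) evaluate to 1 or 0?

Substituting: (((1 XNOR (0 AND 1)) XOR 1) XOR 0)
= 1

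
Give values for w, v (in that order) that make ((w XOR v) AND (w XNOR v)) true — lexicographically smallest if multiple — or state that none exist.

UNSATISFIABLE - no assignment makes this expression true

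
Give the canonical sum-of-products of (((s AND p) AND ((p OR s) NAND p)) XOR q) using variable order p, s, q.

Σm(1, 3, 5, 7) = (NOT p AND NOT s AND q) OR (NOT p AND s AND q) OR (p AND NOT s AND q) OR (p AND s AND q)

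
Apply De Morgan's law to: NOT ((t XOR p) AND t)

NOT (t XOR p) OR NOT t
De Morgan's: NOT(AND of terms) = OR of negations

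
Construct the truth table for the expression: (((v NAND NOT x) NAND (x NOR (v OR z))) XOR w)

x | v | z | w | Output
----------------------
0 | 0 | 0 | 0 | 0
0 | 0 | 0 | 1 | 1
0 | 0 | 1 | 0 | 1
0 | 0 | 1 | 1 | 0
0 | 1 | 0 | 0 | 1
0 | 1 | 0 | 1 | 0
0 | 1 | 1 | 0 | 1
0 | 1 | 1 | 1 | 0
1 | 0 | 0 | 0 | 1
1 | 0 | 0 | 1 | 0
1 | 0 | 1 | 0 | 1
1 | 0 | 1 | 1 | 0
1 | 1 | 0 | 0 | 1
1 | 1 | 0 | 1 | 0
1 | 1 | 1 | 0 | 1
1 | 1 | 1 | 1 | 0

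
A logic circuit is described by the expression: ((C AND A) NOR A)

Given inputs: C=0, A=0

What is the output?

Substituting: ((0 AND 0) NOR 0)
= 1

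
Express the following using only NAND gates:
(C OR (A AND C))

((C NAND C) NAND (((A NAND C) NAND (A NAND C)) NAND ((A NAND C) NAND (A NAND C))))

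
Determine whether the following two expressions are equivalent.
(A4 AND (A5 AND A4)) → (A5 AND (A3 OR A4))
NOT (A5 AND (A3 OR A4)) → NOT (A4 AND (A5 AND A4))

Yes, Contrapositive is always equivalent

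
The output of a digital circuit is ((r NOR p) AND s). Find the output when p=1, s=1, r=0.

Substituting: ((0 NOR 1) AND 1)
= 0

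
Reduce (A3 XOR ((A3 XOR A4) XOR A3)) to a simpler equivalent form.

By XOR self-cancellation ((E XOR v) XOR v = E):
= (A3 XOR A4)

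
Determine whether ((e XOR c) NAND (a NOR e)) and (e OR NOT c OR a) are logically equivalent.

Yes, they are equivalent — the two output columns agree on all 8 assignments:
e | c | a | Expression 1 | Expression 2
---------------------------------------
0 | 0 | 0 | 1 | 1
0 | 0 | 1 | 1 | 1
0 | 1 | 0 | 0 | 0
0 | 1 | 1 | 1 | 1
1 | 0 | 0 | 1 | 1
1 | 0 | 1 | 1 | 1
1 | 1 | 0 | 1 | 1
1 | 1 | 1 | 1 | 1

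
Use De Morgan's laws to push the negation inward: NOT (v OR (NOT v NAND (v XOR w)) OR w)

NOT v AND NOT (NOT v NAND (v XOR w)) AND NOT w
De Morgan's: NOT(OR of terms) = AND of negations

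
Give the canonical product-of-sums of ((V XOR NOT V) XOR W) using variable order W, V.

ΠM(2, 3) = (NOT W OR V) AND (NOT W OR NOT V)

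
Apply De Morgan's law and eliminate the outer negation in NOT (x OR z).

NOT x AND NOT z
De Morgan's: NOT(OR of terms) = AND of negations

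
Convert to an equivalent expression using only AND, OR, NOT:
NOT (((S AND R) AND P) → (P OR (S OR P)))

((S AND R) AND P) AND NOT (P OR (S OR P))
(Negated implication: NOT(A → B) = A AND NOT B)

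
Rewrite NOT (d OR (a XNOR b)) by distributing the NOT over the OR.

NOT d AND NOT (a XNOR b)
De Morgan's: NOT(OR of terms) = AND of negations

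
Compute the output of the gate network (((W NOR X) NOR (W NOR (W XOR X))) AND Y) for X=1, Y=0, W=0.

Substituting: (((0 NOR 1) NOR (0 NOR (0 XOR 1))) AND 0)
= 0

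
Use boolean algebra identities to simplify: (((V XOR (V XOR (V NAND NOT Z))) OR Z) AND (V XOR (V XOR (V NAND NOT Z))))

By absorption (E AND (E OR v) = E) then XOR self-cancellation ((E XOR v) XOR v = E):
= (V NAND NOT Z)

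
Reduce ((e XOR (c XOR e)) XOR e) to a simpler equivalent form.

By XOR self-cancellation ((E XOR v) XOR v = E):
= (c XOR e)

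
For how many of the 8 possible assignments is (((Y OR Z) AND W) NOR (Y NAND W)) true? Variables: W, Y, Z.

No assignment satisfies the expression.
Count: 0 out of 8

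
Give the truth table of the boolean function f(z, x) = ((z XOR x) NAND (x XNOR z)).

z | x | Output
--------------
0 | 0 | 1
0 | 1 | 1
1 | 0 | 1
1 | 1 | 1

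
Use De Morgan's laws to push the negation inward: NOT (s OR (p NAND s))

NOT s AND NOT (p NAND s)
De Morgan's: NOT(OR of terms) = AND of negations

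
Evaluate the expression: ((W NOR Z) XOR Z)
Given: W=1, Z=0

Substituting: ((1 NOR 0) XOR 0)
= 0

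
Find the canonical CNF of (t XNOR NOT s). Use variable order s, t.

(s OR t) AND (NOT s OR NOT t)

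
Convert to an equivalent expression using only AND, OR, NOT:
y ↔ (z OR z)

(y AND (z OR z)) OR (NOT y AND NOT (z OR z))
(Biconditional = both true or both false)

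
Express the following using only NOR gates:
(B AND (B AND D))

((B NOR B) NOR (((B NOR B) NOR (D NOR D)) NOR ((B NOR B) NOR (D NOR D))))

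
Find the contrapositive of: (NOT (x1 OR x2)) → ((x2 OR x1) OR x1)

Contrapositive: NOT ((x2 OR x1) OR x1) → (x1 OR x2)
Note: A statement and its contrapositive are logically equivalent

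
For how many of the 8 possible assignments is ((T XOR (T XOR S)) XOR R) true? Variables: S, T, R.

Satisfying assignments: (0,0,1), (0,1,1), (1,0,0), (1,1,0)
Count: 4 out of 8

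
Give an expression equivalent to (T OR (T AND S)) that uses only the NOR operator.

((T NOR ((T NOR T) NOR (S NOR S))) NOR (T NOR ((T NOR T) NOR (S NOR S))))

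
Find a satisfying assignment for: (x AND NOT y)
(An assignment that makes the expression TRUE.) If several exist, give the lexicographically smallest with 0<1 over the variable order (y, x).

y=0, x=1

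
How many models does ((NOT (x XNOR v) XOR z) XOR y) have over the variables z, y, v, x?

Satisfying assignments: (0,0,0,1), (0,0,1,0), (0,1,0,0), (0,1,1,1), (1,0,0,0), (1,0,1,1), (1,1,0,1), (1,1,1,0)
Count: 8 out of 16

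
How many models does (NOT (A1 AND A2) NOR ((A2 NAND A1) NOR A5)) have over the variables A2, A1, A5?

Satisfying assignments: (1,1,1)
Count: 1 out of 8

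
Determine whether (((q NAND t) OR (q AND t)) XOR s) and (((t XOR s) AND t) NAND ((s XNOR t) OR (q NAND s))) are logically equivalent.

No. Counterexample: with s=0, t=1, q=0, Expression 1 = 1 but Expression 2 = 0.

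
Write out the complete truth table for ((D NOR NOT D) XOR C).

C | D | Output
--------------
0 | 0 | 0
0 | 1 | 0
1 | 0 | 1
1 | 1 | 1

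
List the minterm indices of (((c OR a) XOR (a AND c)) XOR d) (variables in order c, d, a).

Σm(1, 2, 4, 7) = (NOT c AND NOT d AND a) OR (NOT c AND d AND NOT a) OR (c AND NOT d AND NOT a) OR (c AND d AND a)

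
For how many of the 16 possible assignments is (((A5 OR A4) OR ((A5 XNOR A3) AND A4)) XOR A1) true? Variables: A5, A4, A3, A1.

Satisfying assignments: (0,0,0,1), (0,0,1,1), (0,1,0,0), (0,1,1,0), (1,0,0,0), (1,0,1,0), (1,1,0,0), (1,1,1,0)
Count: 8 out of 16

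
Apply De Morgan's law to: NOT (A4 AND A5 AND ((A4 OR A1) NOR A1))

NOT A4 OR NOT A5 OR NOT ((A4 OR A1) NOR A1)
De Morgan's: NOT(AND of terms) = OR of negations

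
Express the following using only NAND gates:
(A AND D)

((A NAND D) NAND (A NAND D))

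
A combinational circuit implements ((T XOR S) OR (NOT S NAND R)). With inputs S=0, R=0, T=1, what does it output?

Substituting: ((1 XOR 0) OR (NOT 0 NAND 0))
= 1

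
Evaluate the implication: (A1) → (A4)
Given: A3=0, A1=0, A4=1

Antecedent (A1) = 0; consequent (A4) = 1.
0 → 1 = 1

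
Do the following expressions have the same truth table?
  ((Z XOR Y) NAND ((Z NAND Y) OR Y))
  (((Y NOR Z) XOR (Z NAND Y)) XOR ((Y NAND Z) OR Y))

Yes, they are equivalent — the two output columns agree on all 4 assignments:
Z | Y | Expression 1 | Expression 2
-----------------------------------
0 | 0 | 1 | 1
0 | 1 | 0 | 0
1 | 0 | 0 | 0
1 | 1 | 1 | 1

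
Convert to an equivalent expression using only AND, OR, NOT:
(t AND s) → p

NOT (t AND s) OR p
(Implication elimination: A → B = NOT A OR B)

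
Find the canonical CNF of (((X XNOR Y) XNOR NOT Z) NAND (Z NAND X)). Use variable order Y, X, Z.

(Y OR X OR Z) AND (NOT Y OR X OR NOT Z) AND (NOT Y OR NOT X OR Z)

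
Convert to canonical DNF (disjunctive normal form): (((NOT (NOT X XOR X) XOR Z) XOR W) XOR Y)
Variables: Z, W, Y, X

(NOT Z AND NOT W AND Y AND NOT X) OR (NOT Z AND NOT W AND Y AND X) OR (NOT Z AND W AND NOT Y AND NOT X) OR (NOT Z AND W AND NOT Y AND X) OR (Z AND NOT W AND NOT Y AND NOT X) OR (Z AND NOT W AND NOT Y AND X) OR (Z AND W AND Y AND NOT X) OR (Z AND W AND Y AND X)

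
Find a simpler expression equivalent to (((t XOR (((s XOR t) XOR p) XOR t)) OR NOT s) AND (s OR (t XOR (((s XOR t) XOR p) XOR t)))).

By distribution ((E OR v) AND (E OR NOT v) = E) then XOR self-cancellation ((E XOR v) XOR v = E):
= ((s XOR t) XOR p)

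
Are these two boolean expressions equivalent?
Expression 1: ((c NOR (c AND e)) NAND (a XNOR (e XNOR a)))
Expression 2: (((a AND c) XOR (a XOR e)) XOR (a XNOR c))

No. Counterexample: with c=1, e=0, a=0, Expression 1 = 1 but Expression 2 = 0.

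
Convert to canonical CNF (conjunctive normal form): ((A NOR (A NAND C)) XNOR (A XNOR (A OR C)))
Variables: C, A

(C OR A) AND (C OR NOT A) AND (NOT C OR NOT A)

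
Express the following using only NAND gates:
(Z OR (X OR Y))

((Z NAND Z) NAND (((X NAND X) NAND (Y NAND Y)) NAND ((X NAND X) NAND (Y NAND Y))))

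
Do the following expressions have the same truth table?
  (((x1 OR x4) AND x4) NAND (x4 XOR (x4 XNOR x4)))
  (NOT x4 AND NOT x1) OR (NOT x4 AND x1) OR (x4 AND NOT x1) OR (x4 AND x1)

Yes, they are equivalent — the two output columns agree on all 4 assignments:
x4 | x1 | Expression 1 | Expression 2
-------------------------------------
0 | 0 | 1 | 1
0 | 1 | 1 | 1
1 | 0 | 1 | 1
1 | 1 | 1 | 1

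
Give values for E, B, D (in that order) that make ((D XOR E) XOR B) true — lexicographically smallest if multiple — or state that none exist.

E=0, B=0, D=1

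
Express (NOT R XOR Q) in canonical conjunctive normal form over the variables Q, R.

(Q OR NOT R) AND (NOT Q OR R)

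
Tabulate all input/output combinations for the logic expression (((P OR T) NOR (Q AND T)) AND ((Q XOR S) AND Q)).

T | P | Q | S | Output
----------------------
0 | 0 | 0 | 0 | 0
0 | 0 | 0 | 1 | 0
0 | 0 | 1 | 0 | 1
0 | 0 | 1 | 1 | 0
0 | 1 | 0 | 0 | 0
0 | 1 | 0 | 1 | 0
0 | 1 | 1 | 0 | 0
0 | 1 | 1 | 1 | 0
1 | 0 | 0 | 0 | 0
1 | 0 | 0 | 1 | 0
1 | 0 | 1 | 0 | 0
1 | 0 | 1 | 1 | 0
1 | 1 | 0 | 0 | 0
1 | 1 | 0 | 1 | 0
1 | 1 | 1 | 0 | 0
1 | 1 | 1 | 1 | 0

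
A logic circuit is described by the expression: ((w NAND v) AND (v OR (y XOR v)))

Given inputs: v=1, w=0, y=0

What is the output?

Substituting: ((0 NAND 1) AND (1 OR (0 XOR 1)))
= 1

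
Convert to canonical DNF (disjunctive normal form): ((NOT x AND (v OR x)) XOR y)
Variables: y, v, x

(NOT y AND v AND NOT x) OR (y AND NOT v AND NOT x) OR (y AND NOT v AND x) OR (y AND v AND x)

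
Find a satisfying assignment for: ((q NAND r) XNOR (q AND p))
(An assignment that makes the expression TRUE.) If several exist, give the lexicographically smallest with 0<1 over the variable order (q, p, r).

q=1, p=0, r=1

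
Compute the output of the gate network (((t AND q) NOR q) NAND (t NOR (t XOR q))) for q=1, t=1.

Substituting: (((1 AND 1) NOR 1) NAND (1 NOR (1 XOR 1)))
= 1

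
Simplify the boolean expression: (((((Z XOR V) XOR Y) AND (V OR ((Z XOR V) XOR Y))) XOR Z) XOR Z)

By XOR self-cancellation ((E XOR v) XOR v = E) then absorption (E AND (E OR v) = E):
= ((Z XOR V) XOR Y)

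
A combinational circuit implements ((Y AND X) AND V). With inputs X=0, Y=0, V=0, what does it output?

Substituting: ((0 AND 0) AND 0)
= 0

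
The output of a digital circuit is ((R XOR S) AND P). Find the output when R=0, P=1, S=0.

Substituting: ((0 XOR 0) AND 1)
= 0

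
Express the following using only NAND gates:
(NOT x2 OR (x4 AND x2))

(((x2 NAND x2) NAND (x2 NAND x2)) NAND (((x4 NAND x2) NAND (x4 NAND x2)) NAND ((x4 NAND x2) NAND (x4 NAND x2))))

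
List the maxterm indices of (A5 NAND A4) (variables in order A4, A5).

ΠM(3) = (NOT A4 OR NOT A5)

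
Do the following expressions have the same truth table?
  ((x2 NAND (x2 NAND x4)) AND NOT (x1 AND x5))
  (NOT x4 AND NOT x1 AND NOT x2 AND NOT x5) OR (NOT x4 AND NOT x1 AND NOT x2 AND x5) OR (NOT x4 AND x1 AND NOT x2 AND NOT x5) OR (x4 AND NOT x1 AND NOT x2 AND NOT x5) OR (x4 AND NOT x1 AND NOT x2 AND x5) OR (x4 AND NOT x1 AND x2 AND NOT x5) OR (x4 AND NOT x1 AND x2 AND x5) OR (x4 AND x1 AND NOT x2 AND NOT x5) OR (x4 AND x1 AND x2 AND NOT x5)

Yes, they are equivalent — the two output columns agree on all 16 assignments:
x4 | x1 | x2 | x5 | Expression 1 | Expression 2
-----------------------------------------------
0 | 0 | 0 | 0 | 1 | 1
0 | 0 | 0 | 1 | 1 | 1
0 | 0 | 1 | 0 | 0 | 0
0 | 0 | 1 | 1 | 0 | 0
0 | 1 | 0 | 0 | 1 | 1
0 | 1 | 0 | 1 | 0 | 0
0 | 1 | 1 | 0 | 0 | 0
0 | 1 | 1 | 1 | 0 | 0
1 | 0 | 0 | 0 | 1 | 1
1 | 0 | 0 | 1 | 1 | 1
1 | 0 | 1 | 0 | 1 | 1
1 | 0 | 1 | 1 | 1 | 1
1 | 1 | 0 | 0 | 1 | 1
1 | 1 | 0 | 1 | 0 | 0
1 | 1 | 1 | 0 | 1 | 1
1 | 1 | 1 | 1 | 0 | 0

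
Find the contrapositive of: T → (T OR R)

Contrapositive: NOT (T OR R) → NOT T
Note: A statement and its contrapositive are logically equivalent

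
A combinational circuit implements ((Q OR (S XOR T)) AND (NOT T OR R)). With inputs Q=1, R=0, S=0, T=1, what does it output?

Substituting: ((1 OR (0 XOR 1)) AND (NOT 1 OR 0))
= 0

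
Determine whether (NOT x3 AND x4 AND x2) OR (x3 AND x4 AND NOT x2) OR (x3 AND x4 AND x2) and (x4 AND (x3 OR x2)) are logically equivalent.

Yes, they are equivalent — the two output columns agree on all 8 assignments:
x3 | x4 | x2 | Expression 1 | Expression 2
------------------------------------------
0 | 0 | 0 | 0 | 0
0 | 0 | 1 | 0 | 0
0 | 1 | 0 | 0 | 0
0 | 1 | 1 | 1 | 1
1 | 0 | 0 | 0 | 0
1 | 0 | 1 | 0 | 0
1 | 1 | 0 | 1 | 1
1 | 1 | 1 | 1 | 1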